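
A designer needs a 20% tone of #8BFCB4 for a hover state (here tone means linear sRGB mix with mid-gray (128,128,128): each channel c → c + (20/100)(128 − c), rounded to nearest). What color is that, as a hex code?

#89E3AA

#8BFCB4 is rgb(139, 252, 180).
Per channel, c → c + 0.2(128 − c):
  R: 139 − 2.2 = 136.8 → 137
  G: 252 + 0.2×(128−252) = 252 − 24.8 = 227.2 → 227
  B: 180 + 0.2×(128−180) = 180 − 10.4 = 169.6 → 170
rgb(137, 227, 170) = #89E3AA.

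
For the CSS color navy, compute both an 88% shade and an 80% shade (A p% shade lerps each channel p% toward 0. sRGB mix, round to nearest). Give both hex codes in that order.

CSS navy is rgb(0, 0, 128).
88% shade:
  R: 0 + 0.88×(0−0) = 0 + 0 = 0 → 0
  G: 0 + 0.88×(0−0) = 0 + 0 = 0 → 0
  B: 128 + 0.88×(0−128) = 128 − 112.64 = 15.36 → 15
  → #00000F
80% shade:
  R: 0 + 0 = 0 → 0
  G: 0 + 0.8×(0−0) = 0 + 0 = 0 → 0
  B: 128 + 0.8×(0−128) = 128 − 102.4 = 25.6 → 26
  → #00001A

#00000F, #00001A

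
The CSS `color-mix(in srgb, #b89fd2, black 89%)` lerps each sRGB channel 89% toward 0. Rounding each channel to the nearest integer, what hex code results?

#b89fd2 is rgb(184, 159, 210).
Lerp each channel 89% toward 0:
  R: 184 + 0.89×(0−184) = 184 − 163.76 = 20.24 → 20
  G: 159 − 141.51 = 17.49 → 17
  B: 210 + 0.89×(0−210) = 210 − 186.9 = 23.1 → 23
rgb(20, 17, 23) = #141117.

#141117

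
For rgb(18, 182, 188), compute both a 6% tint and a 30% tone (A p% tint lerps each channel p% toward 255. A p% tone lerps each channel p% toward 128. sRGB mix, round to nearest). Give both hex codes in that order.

6% tint:
  R: 18 + 0.06×(255−18) = 18 + 14.22 = 32.22 → 32
  G: 182 + 4.38 = 186.38 → 186
  B: 188 + 4.02 = 192.02 → 192
  → #20BAC0
30% tone:
  R: 18 + 0.3×(128−18) = 18 + 33 = 51 → 51
  G: 182 − 16.2 = 165.8 → 166
  B: 188 − 18 = 170 → 170
  → #33A6AA

#20BAC0, #33A6AA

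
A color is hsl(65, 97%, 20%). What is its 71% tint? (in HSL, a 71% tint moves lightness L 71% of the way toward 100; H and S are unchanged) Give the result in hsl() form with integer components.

hsl(65, 97%, 77%)

L moves 71% from 20 toward 100: 20 + 56.8 = 76.8 → 77.
H and S are unchanged.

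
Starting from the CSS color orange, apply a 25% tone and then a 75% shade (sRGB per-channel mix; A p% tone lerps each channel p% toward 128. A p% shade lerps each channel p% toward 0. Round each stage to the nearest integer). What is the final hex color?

CSS orange is rgb(255, 165, 0).
Lerp each channel 25% toward 128:
  R: 255 + 0.25×(128−255) = 255 − 31.75 = 223.25 → 223
  G: 165 − 9.25 = 155.75 → 156
  B: 0 + 32 = 32 → 32
After the tone: rgb(223, 156, 32) = #DF9C20.
Lerp each channel 75% toward 0:
  R: 223 + 0.75×(0−223) = 223 − 167.25 = 55.75 → 56
  G: 156 − 117 = 39 → 39
  B: 32 + 0.75×(0−32) = 32 − 24 = 8 → 8
rgb(56, 39, 8) = #382708.

#382708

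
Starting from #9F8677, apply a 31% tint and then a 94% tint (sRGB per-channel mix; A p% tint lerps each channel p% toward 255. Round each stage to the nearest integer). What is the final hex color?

#9F8677 is rgb(159, 134, 119).
A 31% tint moves each channel 31% toward 255:
  R: 159 + 29.76 = 188.76 → 189
  G: 134 + 0.31×(255−134) = 134 + 37.51 = 171.51 → 172
  B: 119 + 0.31×(255−119) = 119 + 42.16 = 161.16 → 161
After the tint: rgb(189, 172, 161) = #BDACA1.
A 94% tint moves each channel 94% toward 255:
  R: 189 + 62.04 = 251.04 → 251
  G: 172 + 0.94×(255−172) = 172 + 78.02 = 250.02 → 250
  B: 161 + 0.94×(255−161) = 161 + 88.36 = 249.36 → 249
rgb(251, 250, 249) = #FBFAF9.

#FBFAF9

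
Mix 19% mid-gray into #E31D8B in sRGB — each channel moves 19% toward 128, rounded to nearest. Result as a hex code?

#D03089

#E31D8B is rgb(227, 29, 139).
A 19% tone moves each channel 19% toward 128:
  R: 227 − 18.81 = 208.19 → 208
  G: 29 + 0.19×(128−29) = 29 + 18.81 = 47.81 → 48
  B: 139 + 0.19×(128−139) = 139 − 2.09 = 136.91 → 137
rgb(208, 48, 137) = #D03089.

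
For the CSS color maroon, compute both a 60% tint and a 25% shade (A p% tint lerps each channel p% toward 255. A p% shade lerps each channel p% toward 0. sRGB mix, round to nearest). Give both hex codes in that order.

#cc9999, #600000

CSS maroon is rgb(128, 0, 0).
60% tint:
  R: 128 + 76.2 = 204.2 → 204
  G: 0 + 0.6×(255−0) = 0 + 153 = 153 → 153
  B: 0 + 153 = 153 → 153
  → #cc9999
25% shade:
  R: 128 + 0.25×(0−128) = 128 − 32 = 96 → 96
  G: 0 + 0.25×(0−0) = 0 + 0 = 0 → 0
  B: 0 + 0.25×(0−0) = 0 + 0 = 0 → 0
  → #600000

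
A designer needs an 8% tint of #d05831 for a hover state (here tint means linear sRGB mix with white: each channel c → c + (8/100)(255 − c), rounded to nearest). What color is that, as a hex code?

#d46541

#d05831 is rgb(208, 88, 49).
Per channel, c → c + 0.08(255 − c):
  R: 208 + 3.76 = 211.76 → 212
  G: 88 + 13.36 = 101.36 → 101
  B: 49 + 0.08×(255−49) = 49 + 16.48 = 65.48 → 65
rgb(212, 101, 65) = #d46541.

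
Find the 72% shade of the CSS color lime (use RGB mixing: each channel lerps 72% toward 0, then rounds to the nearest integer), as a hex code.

#004700

CSS lime is rgb(0, 255, 0).
Lerp each channel 72% toward 0:
  R: 0 + 0 = 0 → 0
  G: 255 − 183.6 = 71.4 → 71
  B: 0 + 0.72×(0−0) = 0 + 0 = 0 → 0
rgb(0, 71, 0) = #004700.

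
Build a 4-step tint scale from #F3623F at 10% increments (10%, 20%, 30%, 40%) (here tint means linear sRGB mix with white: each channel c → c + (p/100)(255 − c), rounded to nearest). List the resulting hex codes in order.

#F3623F is rgb(243, 98, 63).
10%: (243 + 1.2 = 244.2→244, 98 + 15.7 = 113.7→114, 63 + 19.2 = 82.2→82) → #F47252
20%: (243 + 2.4 = 245.4→245, 98 + 31.4 = 129.4→129, 63 + 38.4 = 101.4→101) → #F58165
30%: (243 + 3.6 = 246.6→247, 98 + 47.1 = 145.1→145, 63 + 57.6 = 120.6→121) → #F79179
40%: (243 + 4.8 = 247.8→248, 98 + 62.8 = 160.8→161, 63 + 76.8 = 139.8→140) → #F8A18C

#F47252, #F58165, #F79179, #F8A18C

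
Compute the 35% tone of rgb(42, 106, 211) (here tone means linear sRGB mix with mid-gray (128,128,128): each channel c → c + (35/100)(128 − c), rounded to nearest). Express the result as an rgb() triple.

A 35% tone moves each channel 35% toward 128:
  R: 42 + 0.35×(128−42) = 42 + 30.1 = 72.1 → 72
  G: 106 + 7.7 = 113.7 → 114
  B: 211 − 29.05 = 181.95 → 182

rgb(72, 114, 182)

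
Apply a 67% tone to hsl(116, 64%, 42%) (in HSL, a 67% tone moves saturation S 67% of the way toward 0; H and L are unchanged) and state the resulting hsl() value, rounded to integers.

S moves 67% from 64 toward 0: 64 − 42.88 = 21.12 → 21.
H and L are unchanged.

hsl(116, 21%, 42%)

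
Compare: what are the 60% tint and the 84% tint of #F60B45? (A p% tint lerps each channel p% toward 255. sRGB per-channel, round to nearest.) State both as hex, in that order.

#F60B45 is rgb(246, 11, 69).
60% tint:
  R: 246 + 5.4 = 251.4 → 251
  G: 11 + 0.6×(255−11) = 11 + 146.4 = 157.4 → 157
  B: 69 + 111.6 = 180.6 → 181
  → #FB9DB5
84% tint:
  R: 246 + 0.84×(255−246) = 246 + 7.56 = 253.56 → 254
  G: 11 + 0.84×(255−11) = 11 + 204.96 = 215.96 → 216
  B: 69 + 0.84×(255−69) = 69 + 156.24 = 225.24 → 225
  → #FED8E1

#FB9DB5, #FED8E1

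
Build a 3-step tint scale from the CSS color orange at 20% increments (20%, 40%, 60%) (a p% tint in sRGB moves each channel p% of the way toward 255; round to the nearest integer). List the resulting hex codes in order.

#ffb733, #ffc966, #ffdb99

CSS orange is rgb(255, 165, 0).
20%: (255→255, 165 + 18 = 183→183, 0 + 51 = 51→51) → #ffb733
40%: (255→255, 165 + 36 = 201→201, 0 + 102 = 102→102) → #ffc966
60%: (255→255, 165 + 54 = 219→219, 0 + 153 = 153→153) → #ffdb99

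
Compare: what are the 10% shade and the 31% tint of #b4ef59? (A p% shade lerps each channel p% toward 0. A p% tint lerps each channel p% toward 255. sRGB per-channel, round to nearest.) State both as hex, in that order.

#a2d750, #cbf48c

#b4ef59 is rgb(180, 239, 89).
10% shade:
  R: 180 + 0.1×(0−180) = 180 − 18 = 162 → 162
  G: 239 + 0.1×(0−239) = 239 − 23.9 = 215.1 → 215
  B: 89 + 0.1×(0−89) = 89 − 8.9 = 80.1 → 80
  → #a2d750
31% tint:
  R: 180 + 0.31×(255−180) = 180 + 23.25 = 203.25 → 203
  G: 239 + 0.31×(255−239) = 239 + 4.96 = 243.96 → 244
  B: 89 + 51.46 = 140.46 → 140
  → #cbf48c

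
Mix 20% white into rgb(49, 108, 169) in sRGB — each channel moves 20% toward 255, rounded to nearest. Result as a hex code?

#5A89BA

A 20% tint moves each channel 20% toward 255:
  R: 49 + 41.2 = 90.2 → 90
  G: 108 + 0.2×(255−108) = 108 + 29.4 = 137.4 → 137
  B: 169 + 0.2×(255−169) = 169 + 17.2 = 186.2 → 186
rgb(90, 137, 186) = #5A89BA.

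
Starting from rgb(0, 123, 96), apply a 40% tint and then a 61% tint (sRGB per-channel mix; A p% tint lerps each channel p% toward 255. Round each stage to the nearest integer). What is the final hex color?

#c3e0da

Per channel, c → c + 0.4(255 − c):
  R: 0 + 102 = 102 → 102
  G: 123 + 52.8 = 175.8 → 176
  B: 96 + 63.6 = 159.6 → 160
After the tint: rgb(102, 176, 160) = #66b0a0.
Lerp each channel 61% toward 255:
  R: 102 + 0.61×(255−102) = 102 + 93.33 = 195.33 → 195
  G: 176 + 0.61×(255−176) = 176 + 48.19 = 224.19 → 224
  B: 160 + 57.95 = 217.95 → 218
rgb(195, 224, 218) = #c3e0da.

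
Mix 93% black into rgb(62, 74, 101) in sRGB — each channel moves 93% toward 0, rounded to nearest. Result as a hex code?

A 93% shade moves each channel 93% toward 0:
  R: 62 + 0.93×(0−62) = 62 − 57.66 = 4.34 → 4
  G: 74 − 68.82 = 5.18 → 5
  B: 101 − 93.93 = 7.07 → 7
rgb(4, 5, 7) = #040507.

#040507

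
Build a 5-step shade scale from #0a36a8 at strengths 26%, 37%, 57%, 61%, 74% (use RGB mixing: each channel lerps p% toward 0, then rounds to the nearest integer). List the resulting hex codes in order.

#0a36a8 is rgb(10, 54, 168).
26%: (10 − 2.6 = 7.4→7, 54 − 14.04 = 39.96→40, 168 − 43.68 = 124.32→124) → #07287c
37%: (10 − 3.7 = 6.3→6, 54 − 19.98 = 34.02→34, 168 − 62.16 = 105.84→106) → #06226a
57%: (10 − 5.7 = 4.3→4, 54 − 30.78 = 23.22→23, 168 − 95.76 = 72.24→72) → #041748
61%: (10 − 6.1 = 3.9→4, 54 − 32.94 = 21.06→21, 168 − 102.48 = 65.52→66) → #041542
74%: (10 − 7.4 = 2.6→3, 54 − 39.96 = 14.04→14, 168 − 124.32 = 43.68→44) → #030e2c

#07287c, #06226a, #041748, #041542, #030e2c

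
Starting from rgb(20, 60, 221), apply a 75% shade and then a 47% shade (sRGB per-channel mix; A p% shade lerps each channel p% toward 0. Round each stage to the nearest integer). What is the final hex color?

#03081D

Per channel, c → c + 0.75(0 − c):
  R: 20 + 0.75×(0−20) = 20 − 15 = 5 → 5
  G: 60 − 45 = 15 → 15
  B: 221 + 0.75×(0−221) = 221 − 165.75 = 55.25 → 55
After the shade: rgb(5, 15, 55) = #050F37.
Lerp each channel 47% toward 0:
  R: 5 + 0.47×(0−5) = 5 − 2.35 = 2.65 → 3
  G: 15 − 7.05 = 7.95 → 8
  B: 55 + 0.47×(0−55) = 55 − 25.85 = 29.15 → 29
rgb(3, 8, 29) = #03081D.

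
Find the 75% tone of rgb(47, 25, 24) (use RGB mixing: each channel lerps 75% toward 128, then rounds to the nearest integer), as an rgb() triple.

Lerp each channel 75% toward 128:
  R: 47 + 60.75 = 107.75 → 108
  G: 25 + 0.75×(128−25) = 25 + 77.25 = 102.25 → 102
  B: 24 + 0.75×(128−24) = 24 + 78 = 102 → 102

rgb(108, 102, 102)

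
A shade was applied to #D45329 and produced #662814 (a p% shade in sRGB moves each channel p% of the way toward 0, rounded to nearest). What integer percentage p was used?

52%

#D45329 is rgb(212, 83, 41); #662814 is rgb(102, 40, 20).
On the R channel (widest range): 102 ≈ 212 + (p/100)(0 − 212), so p ≈ 100×(102 − 212)/(0 − 212) = -11000/-212 = 51.89.
p = 52 reproduces all three channels after rounding.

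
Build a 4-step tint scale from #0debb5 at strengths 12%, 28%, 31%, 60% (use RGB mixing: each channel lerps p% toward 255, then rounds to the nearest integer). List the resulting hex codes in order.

#0debb5 is rgb(13, 235, 181).
12%: (13 + 29.04 = 42.04→42, 235 + 2.4 = 237.4→237, 181 + 8.88 = 189.88→190) → #2aedbe
28%: (13 + 67.76 = 80.76→81, 235 + 5.6 = 240.6→241, 181 + 20.72 = 201.72→202) → #51f1ca
31%: (13 + 75.02 = 88.02→88, 235 + 6.2 = 241.2→241, 181 + 22.94 = 203.94→204) → #58f1cc
60%: (13 + 145.2 = 158.2→158, 235 + 12 = 247→247, 181 + 44.4 = 225.4→225) → #9ef7e1

#2aedbe, #51f1ca, #58f1cc, #9ef7e1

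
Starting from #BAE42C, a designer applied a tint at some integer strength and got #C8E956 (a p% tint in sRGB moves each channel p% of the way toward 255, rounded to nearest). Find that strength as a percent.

#BAE42C is rgb(186, 228, 44); #C8E956 is rgb(200, 233, 86).
On the B channel (widest range): 86 ≈ 44 + (p/100)(255 − 44), so p ≈ 100×(86 − 44)/(255 − 44) = 4200/211 = 19.91.
p = 20 reproduces all three channels after rounding.

20%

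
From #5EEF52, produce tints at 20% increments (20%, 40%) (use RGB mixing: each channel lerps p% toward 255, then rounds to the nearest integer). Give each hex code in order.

#7EF275, #9EF597

#5EEF52 is rgb(94, 239, 82).
20%: (94 + 32.2 = 126.2→126, 239 + 3.2 = 242.2→242, 82 + 34.6 = 116.6→117) → #7EF275
40%: (94 + 64.4 = 158.4→158, 239 + 6.4 = 245.4→245, 82 + 69.2 = 151.2→151) → #9EF597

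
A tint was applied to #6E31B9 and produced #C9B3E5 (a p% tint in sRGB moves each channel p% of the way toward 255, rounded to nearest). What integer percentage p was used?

63%

#6E31B9 is rgb(110, 49, 185); #C9B3E5 is rgb(201, 179, 229).
On the G channel (widest range): 179 ≈ 49 + (p/100)(255 − 49), so p ≈ 100×(179 − 49)/(255 − 49) = 13000/206 = 63.11.
p = 63 reproduces all three channels after rounding.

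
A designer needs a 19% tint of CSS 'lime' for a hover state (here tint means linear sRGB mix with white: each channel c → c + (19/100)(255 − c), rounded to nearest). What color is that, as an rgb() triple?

CSS lime is rgb(0, 255, 0).
A 19% tint moves each channel 19% toward 255:
  R: 0 + 48.45 = 48.45 → 48
  G: 255 + 0 = 255 → 255
  B: 0 + 0.19×(255−0) = 0 + 48.45 = 48.45 → 48

rgb(48, 255, 48)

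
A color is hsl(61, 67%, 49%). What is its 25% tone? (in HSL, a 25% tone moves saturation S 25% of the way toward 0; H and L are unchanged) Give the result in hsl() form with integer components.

hsl(61, 50%, 49%)

S moves 25% from 67 toward 0: 67 − 16.75 = 50.25 → 50.
H and L are unchanged.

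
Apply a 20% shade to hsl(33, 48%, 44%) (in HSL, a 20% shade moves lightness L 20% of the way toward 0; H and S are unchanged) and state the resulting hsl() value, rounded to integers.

hsl(33, 48%, 35%)

L moves 20% from 44 toward 0: 44 − 8.8 = 35.2 → 35.
H and S are unchanged.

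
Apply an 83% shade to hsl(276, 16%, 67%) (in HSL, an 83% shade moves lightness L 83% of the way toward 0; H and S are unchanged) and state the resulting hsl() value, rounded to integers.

hsl(276, 16%, 11%)

L moves 83% from 67 toward 0: 67 − 55.61 = 11.39 → 11.
H and S are unchanged.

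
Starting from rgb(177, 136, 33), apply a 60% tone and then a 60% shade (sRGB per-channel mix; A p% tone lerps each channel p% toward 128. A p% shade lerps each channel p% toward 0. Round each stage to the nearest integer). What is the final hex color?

#3B3424

A 60% tone moves each channel 60% toward 128:
  R: 177 + 0.6×(128−177) = 177 − 29.4 = 147.6 → 148
  G: 136 + 0.6×(128−136) = 136 − 4.8 = 131.2 → 131
  B: 33 + 57 = 90 → 90
After the tone: rgb(148, 131, 90) = #94835A.
A 60% shade moves each channel 60% toward 0:
  R: 148 − 88.8 = 59.2 → 59
  G: 131 − 78.6 = 52.4 → 52
  B: 90 − 54 = 36 → 36
rgb(59, 52, 36) = #3B3424.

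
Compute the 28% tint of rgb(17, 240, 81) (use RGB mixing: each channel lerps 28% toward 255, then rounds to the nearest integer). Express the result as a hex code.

#54F482

Per channel, c → c + 0.28(255 − c):
  R: 17 + 66.64 = 83.64 → 84
  G: 240 + 4.2 = 244.2 → 244
  B: 81 + 0.28×(255−81) = 81 + 48.72 = 129.72 → 130
rgb(84, 244, 130) = #54F482.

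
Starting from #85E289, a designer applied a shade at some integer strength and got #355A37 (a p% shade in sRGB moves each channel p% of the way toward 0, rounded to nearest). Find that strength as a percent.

#85E289 is rgb(133, 226, 137); #355A37 is rgb(53, 90, 55).
On the G channel (widest range): 90 ≈ 226 + (p/100)(0 − 226), so p ≈ 100×(90 − 226)/(0 − 226) = -13600/-226 = 60.18.
p = 60 reproduces all three channels after rounding.

60%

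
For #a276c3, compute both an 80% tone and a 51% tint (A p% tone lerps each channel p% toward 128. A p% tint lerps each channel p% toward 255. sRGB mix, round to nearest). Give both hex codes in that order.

#a276c3 is rgb(162, 118, 195).
80% tone:
  R: 162 − 27.2 = 134.8 → 135
  G: 118 + 0.8×(128−118) = 118 + 8 = 126 → 126
  B: 195 + 0.8×(128−195) = 195 − 53.6 = 141.4 → 141
  → #877e8d
51% tint:
  R: 162 + 47.43 = 209.43 → 209
  G: 118 + 0.51×(255−118) = 118 + 69.87 = 187.87 → 188
  B: 195 + 0.51×(255−195) = 195 + 30.6 = 225.6 → 226
  → #d1bce2

#877e8d, #d1bce2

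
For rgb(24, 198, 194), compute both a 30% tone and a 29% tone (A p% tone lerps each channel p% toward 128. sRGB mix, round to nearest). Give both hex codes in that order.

30% tone:
  R: 24 + 31.2 = 55.2 → 55
  G: 198 + 0.3×(128−198) = 198 − 21 = 177 → 177
  B: 194 + 0.3×(128−194) = 194 − 19.8 = 174.2 → 174
  → #37b1ae
29% tone:
  R: 24 + 0.29×(128−24) = 24 + 30.16 = 54.16 → 54
  G: 198 − 20.3 = 177.7 → 178
  B: 194 − 19.14 = 174.86 → 175
  → #36b2af

#37b1ae, #36b2af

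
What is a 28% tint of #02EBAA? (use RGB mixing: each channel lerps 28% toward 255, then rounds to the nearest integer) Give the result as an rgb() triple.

#02EBAA is rgb(2, 235, 170).
Per channel, c → c + 0.28(255 − c):
  R: 2 + 0.28×(255−2) = 2 + 70.84 = 72.84 → 73
  G: 235 + 0.28×(255−235) = 235 + 5.6 = 240.6 → 241
  B: 170 + 23.8 = 193.8 → 194

rgb(73, 241, 194)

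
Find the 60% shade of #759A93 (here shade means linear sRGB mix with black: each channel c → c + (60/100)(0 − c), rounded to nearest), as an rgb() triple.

#759A93 is rgb(117, 154, 147).
A 60% shade moves each channel 60% toward 0:
  R: 117 + 0.6×(0−117) = 117 − 70.2 = 46.8 → 47
  G: 154 − 92.4 = 61.6 → 62
  B: 147 + 0.6×(0−147) = 147 − 88.2 = 58.8 → 59

rgb(47, 62, 59)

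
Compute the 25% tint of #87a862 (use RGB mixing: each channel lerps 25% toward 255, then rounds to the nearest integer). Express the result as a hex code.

#87a862 is rgb(135, 168, 98).
A 25% tint moves each channel 25% toward 255:
  R: 135 + 30 = 165 → 165
  G: 168 + 0.25×(255−168) = 168 + 21.75 = 189.75 → 190
  B: 98 + 0.25×(255−98) = 98 + 39.25 = 137.25 → 137
rgb(165, 190, 137) = #a5be89.

#a5be89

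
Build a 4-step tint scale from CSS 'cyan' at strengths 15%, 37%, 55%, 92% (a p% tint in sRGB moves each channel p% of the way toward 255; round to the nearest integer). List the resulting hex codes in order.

#26FFFF, #5EFFFF, #8CFFFF, #EBFFFF

CSS cyan is rgb(0, 255, 255).
15%: (0 + 38.25 = 38.25→38, 255→255, 255→255) → #26FFFF
37%: (0 + 94.35 = 94.35→94, 255→255, 255→255) → #5EFFFF
55%: (0 + 140.25 = 140.25→140, 255→255, 255→255) → #8CFFFF
92%: (0 + 234.6 = 234.6→235, 255→255, 255→255) → #EBFFFF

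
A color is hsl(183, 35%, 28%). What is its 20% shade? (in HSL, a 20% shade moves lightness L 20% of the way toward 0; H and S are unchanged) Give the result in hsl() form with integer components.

hsl(183, 35%, 22%)

L moves 20% from 28 toward 0: 28 − 5.6 = 22.4 → 22.
H and S are unchanged.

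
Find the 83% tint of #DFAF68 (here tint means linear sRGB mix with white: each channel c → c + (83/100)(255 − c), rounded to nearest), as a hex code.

#FAF1E5

#DFAF68 is rgb(223, 175, 104).
Per channel, c → c + 0.83(255 − c):
  R: 223 + 26.56 = 249.56 → 250
  G: 175 + 0.83×(255−175) = 175 + 66.4 = 241.4 → 241
  B: 104 + 0.83×(255−104) = 104 + 125.33 = 229.33 → 229
rgb(250, 241, 229) = #FAF1E5.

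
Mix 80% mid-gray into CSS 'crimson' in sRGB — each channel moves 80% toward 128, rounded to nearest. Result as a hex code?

CSS crimson is rgb(220, 20, 60).
Lerp each channel 80% toward 128:
  R: 220 + 0.8×(128−220) = 220 − 73.6 = 146.4 → 146
  G: 20 + 0.8×(128−20) = 20 + 86.4 = 106.4 → 106
  B: 60 + 0.8×(128−60) = 60 + 54.4 = 114.4 → 114
rgb(146, 106, 114) = #926a72.

#926a72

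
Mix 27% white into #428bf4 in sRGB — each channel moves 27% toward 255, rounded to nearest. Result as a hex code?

#428bf4 is rgb(66, 139, 244).
Lerp each channel 27% toward 255:
  R: 66 + 0.27×(255−66) = 66 + 51.03 = 117.03 → 117
  G: 139 + 31.32 = 170.32 → 170
  B: 244 + 2.97 = 246.97 → 247
rgb(117, 170, 247) = #75aaf7.

#75aaf7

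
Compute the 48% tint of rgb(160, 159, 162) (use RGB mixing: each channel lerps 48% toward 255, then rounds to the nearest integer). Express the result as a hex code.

#CECDCF

A 48% tint moves each channel 48% toward 255:
  R: 160 + 0.48×(255−160) = 160 + 45.6 = 205.6 → 206
  G: 159 + 0.48×(255−159) = 159 + 46.08 = 205.08 → 205
  B: 162 + 44.64 = 206.64 → 207
rgb(206, 205, 207) = #CECDCF.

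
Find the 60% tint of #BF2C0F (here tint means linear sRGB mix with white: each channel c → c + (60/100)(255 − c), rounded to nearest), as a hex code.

#E5AB9F

#BF2C0F is rgb(191, 44, 15).
Per channel, c → c + 0.6(255 − c):
  R: 191 + 38.4 = 229.4 → 229
  G: 44 + 126.6 = 170.6 → 171
  B: 15 + 144 = 159 → 159
rgb(229, 171, 159) = #E5AB9F.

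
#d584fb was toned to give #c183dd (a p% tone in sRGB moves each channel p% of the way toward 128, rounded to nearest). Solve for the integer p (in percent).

24%

#d584fb is rgb(213, 132, 251); #c183dd is rgb(193, 131, 221).
On the B channel (widest range): 221 ≈ 251 + (p/100)(128 − 251), so p ≈ 100×(221 − 251)/(128 − 251) = -3000/-123 = 24.39.
p = 24 reproduces all three channels after rounding.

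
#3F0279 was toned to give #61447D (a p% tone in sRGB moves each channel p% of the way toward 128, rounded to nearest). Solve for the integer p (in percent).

#3F0279 is rgb(63, 2, 121); #61447D is rgb(97, 68, 125).
On the G channel (widest range): 68 ≈ 2 + (p/100)(128 − 2), so p ≈ 100×(68 − 2)/(128 − 2) = 6600/126 = 52.38.
p = 52 reproduces all three channels after rounding.

52%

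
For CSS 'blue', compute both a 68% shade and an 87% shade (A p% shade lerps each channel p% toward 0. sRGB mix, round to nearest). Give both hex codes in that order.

CSS blue is rgb(0, 0, 255).
68% shade:
  R: 0 + 0.68×(0−0) = 0 + 0 = 0 → 0
  G: 0 + 0.68×(0−0) = 0 + 0 = 0 → 0
  B: 255 − 173.4 = 81.6 → 82
  → #000052
87% shade:
  R: 0 + 0.87×(0−0) = 0 + 0 = 0 → 0
  G: 0 + 0 = 0 → 0
  B: 255 − 221.85 = 33.15 → 33
  → #000021

#000052, #000021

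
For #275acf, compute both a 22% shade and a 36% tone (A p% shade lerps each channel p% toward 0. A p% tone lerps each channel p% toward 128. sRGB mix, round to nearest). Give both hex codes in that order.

#1e46a1, #4768b3

#275acf is rgb(39, 90, 207).
22% shade:
  R: 39 + 0.22×(0−39) = 39 − 8.58 = 30.42 → 30
  G: 90 + 0.22×(0−90) = 90 − 19.8 = 70.2 → 70
  B: 207 − 45.54 = 161.46 → 161
  → #1e46a1
36% tone:
  R: 39 + 32.04 = 71.04 → 71
  G: 90 + 0.36×(128−90) = 90 + 13.68 = 103.68 → 104
  B: 207 + 0.36×(128−207) = 207 − 28.44 = 178.56 → 179
  → #4768b3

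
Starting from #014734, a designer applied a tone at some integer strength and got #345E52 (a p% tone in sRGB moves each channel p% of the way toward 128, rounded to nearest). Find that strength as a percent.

#014734 is rgb(1, 71, 52); #345E52 is rgb(52, 94, 82).
On the R channel (widest range): 52 ≈ 1 + (p/100)(128 − 1), so p ≈ 100×(52 − 1)/(128 − 1) = 5100/127 = 40.16.
p = 40 reproduces all three channels after rounding.

40%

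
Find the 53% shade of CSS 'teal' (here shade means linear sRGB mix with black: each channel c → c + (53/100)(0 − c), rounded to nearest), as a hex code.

CSS teal is rgb(0, 128, 128).
A 53% shade moves each channel 53% toward 0:
  R: 0 + 0.53×(0−0) = 0 + 0 = 0 → 0
  G: 128 + 0.53×(0−128) = 128 − 67.84 = 60.16 → 60
  B: 128 − 67.84 = 60.16 → 60
rgb(0, 60, 60) = #003c3c.

#003c3c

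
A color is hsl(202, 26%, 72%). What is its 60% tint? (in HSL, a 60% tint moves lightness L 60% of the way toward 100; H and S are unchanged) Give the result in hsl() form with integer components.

hsl(202, 26%, 89%)

L moves 60% from 72 toward 100: 72 + 16.8 = 88.8 → 89.
H and S are unchanged.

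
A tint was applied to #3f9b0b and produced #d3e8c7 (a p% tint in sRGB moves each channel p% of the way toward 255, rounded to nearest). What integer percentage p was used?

#3f9b0b is rgb(63, 155, 11); #d3e8c7 is rgb(211, 232, 199).
On the B channel (widest range): 199 ≈ 11 + (p/100)(255 − 11), so p ≈ 100×(199 − 11)/(255 − 11) = 18800/244 = 77.05.
p = 77 reproduces all three channels after rounding.

77%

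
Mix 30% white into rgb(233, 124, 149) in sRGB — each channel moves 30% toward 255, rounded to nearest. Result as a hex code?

#f0a3b5

Per channel, c → c + 0.3(255 − c):
  R: 233 + 6.6 = 239.6 → 240
  G: 124 + 0.3×(255−124) = 124 + 39.3 = 163.3 → 163
  B: 149 + 0.3×(255−149) = 149 + 31.8 = 180.8 → 181
rgb(240, 163, 181) = #f0a3b5.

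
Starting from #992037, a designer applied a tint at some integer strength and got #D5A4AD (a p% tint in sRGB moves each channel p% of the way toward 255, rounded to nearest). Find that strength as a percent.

59%

#992037 is rgb(153, 32, 55); #D5A4AD is rgb(213, 164, 173).
On the G channel (widest range): 164 ≈ 32 + (p/100)(255 − 32), so p ≈ 100×(164 − 32)/(255 − 32) = 13200/223 = 59.19.
p = 59 reproduces all three channels after rounding.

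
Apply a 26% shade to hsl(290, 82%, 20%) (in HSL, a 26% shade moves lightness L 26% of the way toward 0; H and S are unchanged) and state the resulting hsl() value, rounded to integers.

hsl(290, 82%, 15%)

L moves 26% from 20 toward 0: 20 − 5.2 = 14.8 → 15.
H and S are unchanged.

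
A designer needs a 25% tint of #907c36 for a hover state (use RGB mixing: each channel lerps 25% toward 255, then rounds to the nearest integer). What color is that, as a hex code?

#907c36 is rgb(144, 124, 54).
Per channel, c → c + 0.25(255 − c):
  R: 144 + 27.75 = 171.75 → 172
  G: 124 + 32.75 = 156.75 → 157
  B: 54 + 0.25×(255−54) = 54 + 50.25 = 104.25 → 104
rgb(172, 157, 104) = #ac9d68.

#ac9d68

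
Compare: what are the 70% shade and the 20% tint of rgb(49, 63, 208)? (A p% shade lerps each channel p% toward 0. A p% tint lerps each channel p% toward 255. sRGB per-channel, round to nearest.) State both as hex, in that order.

#0F133E, #5A65D9

70% shade:
  R: 49 + 0.7×(0−49) = 49 − 34.3 = 14.7 → 15
  G: 63 + 0.7×(0−63) = 63 − 44.1 = 18.9 → 19
  B: 208 + 0.7×(0−208) = 208 − 145.6 = 62.4 → 62
  → #0F133E
20% tint:
  R: 49 + 0.2×(255−49) = 49 + 41.2 = 90.2 → 90
  G: 63 + 38.4 = 101.4 → 101
  B: 208 + 0.2×(255−208) = 208 + 9.4 = 217.4 → 217
  → #5A65D9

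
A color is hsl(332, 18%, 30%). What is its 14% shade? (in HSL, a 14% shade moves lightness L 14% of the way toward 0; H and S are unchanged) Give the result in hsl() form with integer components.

hsl(332, 18%, 26%)

L moves 14% from 30 toward 0: 30 − 4.2 = 25.8 → 26.
H and S are unchanged.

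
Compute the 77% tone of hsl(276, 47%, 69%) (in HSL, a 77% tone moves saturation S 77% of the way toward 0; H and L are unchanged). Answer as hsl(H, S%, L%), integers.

hsl(276, 11%, 69%)

S moves 77% from 47 toward 0: 47 − 36.19 = 10.81 → 11.
H and L are unchanged.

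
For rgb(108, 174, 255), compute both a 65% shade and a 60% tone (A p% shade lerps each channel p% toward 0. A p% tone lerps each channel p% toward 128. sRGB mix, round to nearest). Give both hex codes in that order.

65% shade:
  R: 108 − 70.2 = 37.8 → 38
  G: 174 + 0.65×(0−174) = 174 − 113.1 = 60.9 → 61
  B: 255 − 165.75 = 89.25 → 89
  → #263D59
60% tone:
  R: 108 + 12 = 120 → 120
  G: 174 + 0.6×(128−174) = 174 − 27.6 = 146.4 → 146
  B: 255 − 76.2 = 178.8 → 179
  → #7892B3

#263D59, #7892B3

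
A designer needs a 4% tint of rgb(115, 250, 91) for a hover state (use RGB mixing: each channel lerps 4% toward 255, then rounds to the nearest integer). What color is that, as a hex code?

#79fa62

Lerp each channel 4% toward 255:
  R: 115 + 0.04×(255−115) = 115 + 5.6 = 120.6 → 121
  G: 250 + 0.2 = 250.2 → 250
  B: 91 + 0.04×(255−91) = 91 + 6.56 = 97.56 → 98
rgb(121, 250, 98) = #79fa62.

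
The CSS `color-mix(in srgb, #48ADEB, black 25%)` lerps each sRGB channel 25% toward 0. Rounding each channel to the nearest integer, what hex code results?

#3682B0

#48ADEB is rgb(72, 173, 235).
Per channel, c → c + 0.25(0 − c):
  R: 72 + 0.25×(0−72) = 72 − 18 = 54 → 54
  G: 173 + 0.25×(0−173) = 173 − 43.25 = 129.75 → 130
  B: 235 + 0.25×(0−235) = 235 − 58.75 = 176.25 → 176
rgb(54, 130, 176) = #3682B0.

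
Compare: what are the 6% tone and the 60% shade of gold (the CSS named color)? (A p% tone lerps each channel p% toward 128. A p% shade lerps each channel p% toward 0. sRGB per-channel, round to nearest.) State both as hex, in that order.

CSS gold is rgb(255, 215, 0).
6% tone:
  R: 255 − 7.62 = 247.38 → 247
  G: 215 + 0.06×(128−215) = 215 − 5.22 = 209.78 → 210
  B: 0 + 0.06×(128−0) = 0 + 7.68 = 7.68 → 8
  → #F7D208
60% shade:
  R: 255 + 0.6×(0−255) = 255 − 153 = 102 → 102
  G: 215 + 0.6×(0−215) = 215 − 129 = 86 → 86
  B: 0 + 0.6×(0−0) = 0 + 0 = 0 → 0
  → #665600

#F7D208, #665600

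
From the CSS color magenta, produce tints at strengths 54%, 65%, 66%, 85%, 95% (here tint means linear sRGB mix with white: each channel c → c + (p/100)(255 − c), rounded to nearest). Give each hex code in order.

#FF8AFF, #FFA6FF, #FFA8FF, #FFD9FF, #FFF2FF

CSS magenta is rgb(255, 0, 255).
54%: (255→255, 0 + 137.7 = 137.7→138, 255→255) → #FF8AFF
65%: (255→255, 0 + 165.75 = 165.75→166, 255→255) → #FFA6FF
66%: (255→255, 0 + 168.3 = 168.3→168, 255→255) → #FFA8FF
85%: (255→255, 0 + 216.75 = 216.75→217, 255→255) → #FFD9FF
95%: (255→255, 0 + 242.25 = 242.25→242, 255→255) → #FFF2FF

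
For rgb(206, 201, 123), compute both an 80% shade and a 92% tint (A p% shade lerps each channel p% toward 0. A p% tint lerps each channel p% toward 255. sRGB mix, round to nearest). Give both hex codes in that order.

#292819, #fbfbf4

80% shade:
  R: 206 − 164.8 = 41.2 → 41
  G: 201 + 0.8×(0−201) = 201 − 160.8 = 40.2 → 40
  B: 123 + 0.8×(0−123) = 123 − 98.4 = 24.6 → 25
  → #292819
92% tint:
  R: 206 + 0.92×(255−206) = 206 + 45.08 = 251.08 → 251
  G: 201 + 49.68 = 250.68 → 251
  B: 123 + 121.44 = 244.44 → 244
  → #fbfbf4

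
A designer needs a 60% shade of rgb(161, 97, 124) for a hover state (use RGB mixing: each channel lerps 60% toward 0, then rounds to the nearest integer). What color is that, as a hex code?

Per channel, c → c + 0.6(0 − c):
  R: 161 + 0.6×(0−161) = 161 − 96.6 = 64.4 → 64
  G: 97 + 0.6×(0−97) = 97 − 58.2 = 38.8 → 39
  B: 124 + 0.6×(0−124) = 124 − 74.4 = 49.6 → 50
rgb(64, 39, 50) = #402732.

#402732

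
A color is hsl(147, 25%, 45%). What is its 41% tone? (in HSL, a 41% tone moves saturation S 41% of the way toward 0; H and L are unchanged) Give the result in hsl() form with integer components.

hsl(147, 15%, 45%)

S moves 41% from 25 toward 0: 25 − 10.25 = 14.75 → 15.
H and L are unchanged.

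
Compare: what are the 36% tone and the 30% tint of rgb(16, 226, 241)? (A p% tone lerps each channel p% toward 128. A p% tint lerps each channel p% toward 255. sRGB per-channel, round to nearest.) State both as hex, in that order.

36% tone:
  R: 16 + 40.32 = 56.32 → 56
  G: 226 + 0.36×(128−226) = 226 − 35.28 = 190.72 → 191
  B: 241 + 0.36×(128−241) = 241 − 40.68 = 200.32 → 200
  → #38BFC8
30% tint:
  R: 16 + 71.7 = 87.7 → 88
  G: 226 + 8.7 = 234.7 → 235
  B: 241 + 4.2 = 245.2 → 245
  → #58EBF5

#38BFC8, #58EBF5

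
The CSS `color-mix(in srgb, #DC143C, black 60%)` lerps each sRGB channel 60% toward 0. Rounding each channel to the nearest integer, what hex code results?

#DC143C is rgb(220, 20, 60).
A 60% shade moves each channel 60% toward 0:
  R: 220 − 132 = 88 → 88
  G: 20 − 12 = 8 → 8
  B: 60 − 36 = 24 → 24
rgb(88, 8, 24) = #580818.

#580818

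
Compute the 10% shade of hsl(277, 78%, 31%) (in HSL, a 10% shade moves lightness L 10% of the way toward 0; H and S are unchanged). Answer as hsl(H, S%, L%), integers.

L moves 10% from 31 toward 0: 31 − 3.1 = 27.9 → 28.
H and S are unchanged.

hsl(277, 78%, 28%)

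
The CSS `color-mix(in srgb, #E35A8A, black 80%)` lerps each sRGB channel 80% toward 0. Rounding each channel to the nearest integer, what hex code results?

#E35A8A is rgb(227, 90, 138).
Per channel, c → c + 0.8(0 − c):
  R: 227 + 0.8×(0−227) = 227 − 181.6 = 45.4 → 45
  G: 90 + 0.8×(0−90) = 90 − 72 = 18 → 18
  B: 138 + 0.8×(0−138) = 138 − 110.4 = 27.6 → 28
rgb(45, 18, 28) = #2D121C.

#2D121C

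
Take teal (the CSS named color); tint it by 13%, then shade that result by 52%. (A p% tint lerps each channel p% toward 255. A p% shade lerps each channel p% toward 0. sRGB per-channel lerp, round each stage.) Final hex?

CSS teal is rgb(0, 128, 128).
A 13% tint moves each channel 13% toward 255:
  R: 0 + 33.15 = 33.15 → 33
  G: 128 + 0.13×(255−128) = 128 + 16.51 = 144.51 → 145
  B: 128 + 0.13×(255−128) = 128 + 16.51 = 144.51 → 145
After the tint: rgb(33, 145, 145) = #219191.
Per channel, c → c + 0.52(0 − c):
  R: 33 − 17.16 = 15.84 → 16
  G: 145 − 75.4 = 69.6 → 70
  B: 145 − 75.4 = 69.6 → 70
rgb(16, 70, 70) = #104646.

#104646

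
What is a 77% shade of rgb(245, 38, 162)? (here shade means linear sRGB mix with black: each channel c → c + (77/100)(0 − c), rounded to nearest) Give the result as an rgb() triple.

rgb(56, 9, 37)

A 77% shade moves each channel 77% toward 0:
  R: 245 − 188.65 = 56.35 → 56
  G: 38 + 0.77×(0−38) = 38 − 29.26 = 8.74 → 9
  B: 162 + 0.77×(0−162) = 162 − 124.74 = 37.26 → 37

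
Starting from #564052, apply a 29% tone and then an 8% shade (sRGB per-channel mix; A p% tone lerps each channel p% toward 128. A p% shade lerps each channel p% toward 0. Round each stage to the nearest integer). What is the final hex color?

#5a4c57

#564052 is rgb(86, 64, 82).
Per channel, c → c + 0.29(128 − c):
  R: 86 + 12.18 = 98.18 → 98
  G: 64 + 18.56 = 82.56 → 83
  B: 82 + 0.29×(128−82) = 82 + 13.34 = 95.34 → 95
After the tone: rgb(98, 83, 95) = #62535f.
Lerp each channel 8% toward 0:
  R: 98 − 7.84 = 90.16 → 90
  G: 83 + 0.08×(0−83) = 83 − 6.64 = 76.36 → 76
  B: 95 + 0.08×(0−95) = 95 − 7.6 = 87.4 → 87
rgb(90, 76, 87) = #5a4c57.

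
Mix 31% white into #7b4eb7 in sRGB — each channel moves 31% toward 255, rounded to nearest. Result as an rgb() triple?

#7b4eb7 is rgb(123, 78, 183).
Per channel, c → c + 0.31(255 − c):
  R: 123 + 0.31×(255−123) = 123 + 40.92 = 163.92 → 164
  G: 78 + 54.87 = 132.87 → 133
  B: 183 + 0.31×(255−183) = 183 + 22.32 = 205.32 → 205

rgb(164, 133, 205)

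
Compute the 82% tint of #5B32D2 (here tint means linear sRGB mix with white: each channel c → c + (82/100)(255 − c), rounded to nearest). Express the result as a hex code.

#E1DAF7

#5B32D2 is rgb(91, 50, 210).
An 82% tint moves each channel 82% toward 255:
  R: 91 + 134.48 = 225.48 → 225
  G: 50 + 0.82×(255−50) = 50 + 168.1 = 218.1 → 218
  B: 210 + 36.9 = 246.9 → 247
rgb(225, 218, 247) = #E1DAF7.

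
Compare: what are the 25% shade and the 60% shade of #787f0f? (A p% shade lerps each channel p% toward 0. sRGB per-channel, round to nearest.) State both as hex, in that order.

#787f0f is rgb(120, 127, 15).
25% shade:
  R: 120 + 0.25×(0−120) = 120 − 30 = 90 → 90
  G: 127 − 31.75 = 95.25 → 95
  B: 15 + 0.25×(0−15) = 15 − 3.75 = 11.25 → 11
  → #5a5f0b
60% shade:
  R: 120 + 0.6×(0−120) = 120 − 72 = 48 → 48
  G: 127 + 0.6×(0−127) = 127 − 76.2 = 50.8 → 51
  B: 15 + 0.6×(0−15) = 15 − 9 = 6 → 6
  → #303306

#5a5f0b, #303306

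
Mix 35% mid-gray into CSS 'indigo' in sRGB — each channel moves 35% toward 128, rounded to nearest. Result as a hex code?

CSS indigo is rgb(75, 0, 130).
A 35% tone moves each channel 35% toward 128:
  R: 75 + 0.35×(128−75) = 75 + 18.55 = 93.55 → 94
  G: 0 + 44.8 = 44.8 → 45
  B: 130 + 0.35×(128−130) = 130 − 0.7 = 129.3 → 129
rgb(94, 45, 129) = #5e2d81.

#5e2d81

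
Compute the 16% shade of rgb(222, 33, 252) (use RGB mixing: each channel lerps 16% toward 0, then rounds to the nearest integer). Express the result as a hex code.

#ba1cd4

Per channel, c → c + 0.16(0 − c):
  R: 222 + 0.16×(0−222) = 222 − 35.52 = 186.48 → 186
  G: 33 − 5.28 = 27.72 → 28
  B: 252 − 40.32 = 211.68 → 212
rgb(186, 28, 212) = #ba1cd4.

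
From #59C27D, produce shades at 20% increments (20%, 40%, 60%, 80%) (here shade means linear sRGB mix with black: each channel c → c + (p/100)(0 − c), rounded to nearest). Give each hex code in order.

#479B64, #35744B, #244E32, #122719

#59C27D is rgb(89, 194, 125).
20%: (89 − 17.8 = 71.2→71, 194 − 38.8 = 155.2→155, 125 − 25 = 100→100) → #479B64
40%: (89 − 35.6 = 53.4→53, 194 − 77.6 = 116.4→116, 125 − 50 = 75→75) → #35744B
60%: (89 − 53.4 = 35.6→36, 194 − 116.4 = 77.6→78, 125 − 75 = 50→50) → #244E32
80%: (89 − 71.2 = 17.8→18, 194 − 155.2 = 38.8→39, 125 − 100 = 25→25) → #122719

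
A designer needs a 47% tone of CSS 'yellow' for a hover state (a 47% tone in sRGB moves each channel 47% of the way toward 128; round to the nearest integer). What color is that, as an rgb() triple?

rgb(195, 195, 60)

CSS yellow is rgb(255, 255, 0).
A 47% tone moves each channel 47% toward 128:
  R: 255 + 0.47×(128−255) = 255 − 59.69 = 195.31 → 195
  G: 255 − 59.69 = 195.31 → 195
  B: 0 + 60.16 = 60.16 → 60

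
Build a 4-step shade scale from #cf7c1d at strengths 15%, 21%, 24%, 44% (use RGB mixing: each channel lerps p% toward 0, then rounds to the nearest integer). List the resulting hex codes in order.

#b06919, #a46217, #9d5e16, #744510

#cf7c1d is rgb(207, 124, 29).
15%: (207 − 31.05 = 175.95→176, 124 − 18.6 = 105.4→105, 29 − 4.35 = 24.65→25) → #b06919
21%: (207 − 43.47 = 163.53→164, 124 − 26.04 = 97.96→98, 29 − 6.09 = 22.91→23) → #a46217
24%: (207 − 49.68 = 157.32→157, 124 − 29.76 = 94.24→94, 29 − 6.96 = 22.04→22) → #9d5e16
44%: (207 − 91.08 = 115.92→116, 124 − 54.56 = 69.44→69, 29 − 12.76 = 16.24→16) → #744510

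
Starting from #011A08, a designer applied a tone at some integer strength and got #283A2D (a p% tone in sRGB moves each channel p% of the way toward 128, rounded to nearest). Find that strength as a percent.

#011A08 is rgb(1, 26, 8); #283A2D is rgb(40, 58, 45).
On the R channel (widest range): 40 ≈ 1 + (p/100)(128 − 1), so p ≈ 100×(40 − 1)/(128 − 1) = 3900/127 = 30.71.
p = 31 reproduces all three channels after rounding.

31%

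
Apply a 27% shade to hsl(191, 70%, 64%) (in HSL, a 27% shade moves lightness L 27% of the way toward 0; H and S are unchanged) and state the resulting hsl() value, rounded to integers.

hsl(191, 70%, 47%)

L moves 27% from 64 toward 0: 64 − 17.28 = 46.72 → 47.
H and S are unchanged.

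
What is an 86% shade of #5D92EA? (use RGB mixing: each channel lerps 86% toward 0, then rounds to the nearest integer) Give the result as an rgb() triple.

#5D92EA is rgb(93, 146, 234).
Lerp each channel 86% toward 0:
  R: 93 + 0.86×(0−93) = 93 − 79.98 = 13.02 → 13
  G: 146 − 125.56 = 20.44 → 20
  B: 234 − 201.24 = 32.76 → 33

rgb(13, 20, 33)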